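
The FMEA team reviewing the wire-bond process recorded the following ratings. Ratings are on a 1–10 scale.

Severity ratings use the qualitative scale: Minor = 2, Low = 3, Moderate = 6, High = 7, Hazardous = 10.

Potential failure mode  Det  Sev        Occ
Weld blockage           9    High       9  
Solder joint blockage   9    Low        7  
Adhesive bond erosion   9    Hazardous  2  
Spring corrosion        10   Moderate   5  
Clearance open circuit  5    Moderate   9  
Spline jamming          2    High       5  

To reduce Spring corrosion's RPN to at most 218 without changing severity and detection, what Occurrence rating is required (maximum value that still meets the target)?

Spring corrosion: S=6, O=5, D=10 → current RPN = 300.
Fixed product = 60. Need 60 × O ≤ 218, so O ≤ 218/60 = 3.63.
Maximum integer Occurrence rating = 3 (gives RPN 180; O=4 would give 240 > 218).

3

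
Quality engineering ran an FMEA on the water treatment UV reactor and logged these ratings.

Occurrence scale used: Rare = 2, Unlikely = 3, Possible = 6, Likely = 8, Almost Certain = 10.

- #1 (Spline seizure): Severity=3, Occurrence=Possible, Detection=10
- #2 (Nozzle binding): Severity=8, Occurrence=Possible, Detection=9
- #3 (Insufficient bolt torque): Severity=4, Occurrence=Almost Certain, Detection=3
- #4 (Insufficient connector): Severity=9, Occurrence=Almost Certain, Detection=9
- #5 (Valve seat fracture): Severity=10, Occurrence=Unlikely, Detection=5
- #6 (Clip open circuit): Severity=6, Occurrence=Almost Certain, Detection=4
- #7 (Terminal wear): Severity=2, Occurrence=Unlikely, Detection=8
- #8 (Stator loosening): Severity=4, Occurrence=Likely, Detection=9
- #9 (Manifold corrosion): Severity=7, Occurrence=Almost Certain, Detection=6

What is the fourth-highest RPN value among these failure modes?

288

RPN = Severity × Occurrence × Detection:
  #1: 3 × 6 × 10 = 180
  #2: 8 × 6 × 9 = 432
  #3: 4 × 10 × 3 = 120
  #4: 9 × 10 × 9 = 810
  #5: 10 × 3 × 5 = 150
  #6: 6 × 10 × 4 = 240
  #7: 2 × 3 × 8 = 48
  #8: 4 × 8 × 9 = 288
  #9: 7 × 10 × 6 = 420
Sorted descending: 810, 432, 420, 288, 240, 180, 150, 120, 48.
The fourth-highest RPN is 288 (#8).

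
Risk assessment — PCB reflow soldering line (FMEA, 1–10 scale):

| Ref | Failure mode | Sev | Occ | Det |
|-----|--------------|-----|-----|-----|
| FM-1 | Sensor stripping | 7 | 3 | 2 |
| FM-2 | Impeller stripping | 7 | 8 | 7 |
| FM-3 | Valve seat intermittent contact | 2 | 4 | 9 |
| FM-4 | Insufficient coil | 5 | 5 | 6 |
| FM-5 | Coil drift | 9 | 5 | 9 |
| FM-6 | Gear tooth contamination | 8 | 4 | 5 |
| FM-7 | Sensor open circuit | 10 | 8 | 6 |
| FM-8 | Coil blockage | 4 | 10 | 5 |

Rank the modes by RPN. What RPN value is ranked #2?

405

RPN = Severity × Occurrence × Detection:
  FM-1: 7 × 3 × 2 = 42
  FM-2: 7 × 8 × 7 = 392
  FM-3: 2 × 4 × 9 = 72
  FM-4: 5 × 5 × 6 = 150
  FM-5: 9 × 5 × 9 = 405
  FM-6: 8 × 4 × 5 = 160
  FM-7: 10 × 8 × 6 = 480
  FM-8: 4 × 10 × 5 = 200
Sorted descending: 480, 405, 392, 200, 160, 150, 72, 42.
The second-highest RPN is 405 (FM-5).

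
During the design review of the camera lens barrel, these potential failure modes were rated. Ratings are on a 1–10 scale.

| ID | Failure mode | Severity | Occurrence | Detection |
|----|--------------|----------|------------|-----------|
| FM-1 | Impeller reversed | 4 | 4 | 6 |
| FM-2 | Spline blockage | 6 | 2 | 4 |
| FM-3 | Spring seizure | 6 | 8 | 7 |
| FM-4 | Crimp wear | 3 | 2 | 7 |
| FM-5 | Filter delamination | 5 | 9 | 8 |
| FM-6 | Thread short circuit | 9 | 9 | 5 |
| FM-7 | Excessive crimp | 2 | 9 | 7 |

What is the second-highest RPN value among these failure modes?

RPN = Severity × Occurrence × Detection:
  FM-1: 4 × 4 × 6 = 96
  FM-2: 6 × 2 × 4 = 48
  FM-3: 6 × 8 × 7 = 336
  FM-4: 3 × 2 × 7 = 42
  FM-5: 5 × 9 × 8 = 360
  FM-6: 9 × 9 × 5 = 405
  FM-7: 2 × 9 × 7 = 126
Sorted descending: 405, 360, 336, 126, 96, 48, 42.
The second-highest RPN is 360 (FM-5).

360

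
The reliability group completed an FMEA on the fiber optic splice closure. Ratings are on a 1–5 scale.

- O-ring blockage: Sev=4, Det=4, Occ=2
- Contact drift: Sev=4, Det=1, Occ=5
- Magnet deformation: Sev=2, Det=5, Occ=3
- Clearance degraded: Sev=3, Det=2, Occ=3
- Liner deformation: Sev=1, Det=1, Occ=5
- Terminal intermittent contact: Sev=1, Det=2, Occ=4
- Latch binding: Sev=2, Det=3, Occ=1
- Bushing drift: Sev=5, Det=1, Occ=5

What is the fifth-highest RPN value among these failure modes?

18

RPN = Severity × Occurrence × Detection:
  O-ring blockage: 4 × 2 × 4 = 32
  Contact drift: 4 × 5 × 1 = 20
  Magnet deformation: 2 × 3 × 5 = 30
  Clearance degraded: 3 × 3 × 2 = 18
  Liner deformation: 1 × 5 × 1 = 5
  Terminal intermittent contact: 1 × 4 × 2 = 8
  Latch binding: 2 × 1 × 3 = 6
  Bushing drift: 5 × 5 × 1 = 25
Sorted descending: 32, 30, 25, 20, 18, 8, 6, 5.
The fifth-highest RPN is 18 (Clearance degraded).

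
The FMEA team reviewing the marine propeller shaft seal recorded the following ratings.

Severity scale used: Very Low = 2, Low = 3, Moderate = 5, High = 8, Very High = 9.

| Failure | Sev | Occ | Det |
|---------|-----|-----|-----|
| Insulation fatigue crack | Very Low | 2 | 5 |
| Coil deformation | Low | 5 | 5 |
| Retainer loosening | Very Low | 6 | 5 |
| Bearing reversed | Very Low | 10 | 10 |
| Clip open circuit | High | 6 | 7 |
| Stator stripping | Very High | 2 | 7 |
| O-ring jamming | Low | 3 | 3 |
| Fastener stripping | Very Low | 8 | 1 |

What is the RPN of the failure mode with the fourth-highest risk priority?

75

RPN = Severity × Occurrence × Detection:
  Insulation fatigue crack: 2 × 2 × 5 = 20
  Coil deformation: 3 × 5 × 5 = 75
  Retainer loosening: 2 × 6 × 5 = 60
  Bearing reversed: 2 × 10 × 10 = 200
  Clip open circuit: 8 × 6 × 7 = 336
  Stator stripping: 9 × 2 × 7 = 126
  O-ring jamming: 3 × 3 × 3 = 27
  Fastener stripping: 2 × 8 × 1 = 16
Sorted descending: 336, 200, 126, 75, 60, 27, 20, 16.
The fourth-highest RPN is 75 (Coil deformation).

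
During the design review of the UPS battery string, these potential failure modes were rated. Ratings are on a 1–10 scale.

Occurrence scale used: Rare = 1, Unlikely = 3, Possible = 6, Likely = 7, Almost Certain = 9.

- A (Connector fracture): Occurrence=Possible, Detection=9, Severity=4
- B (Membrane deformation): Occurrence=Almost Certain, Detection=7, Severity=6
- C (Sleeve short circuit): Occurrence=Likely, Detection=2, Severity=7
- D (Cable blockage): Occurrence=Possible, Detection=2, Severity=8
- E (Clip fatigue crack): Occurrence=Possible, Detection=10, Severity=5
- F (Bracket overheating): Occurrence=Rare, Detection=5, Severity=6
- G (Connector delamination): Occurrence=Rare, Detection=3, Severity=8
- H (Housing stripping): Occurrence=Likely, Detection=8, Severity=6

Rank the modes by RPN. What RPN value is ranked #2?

336

RPN = Severity × Occurrence × Detection:
  A: 4 × 6 × 9 = 216
  B: 6 × 9 × 7 = 378
  C: 7 × 7 × 2 = 98
  D: 8 × 6 × 2 = 96
  E: 5 × 6 × 10 = 300
  F: 6 × 1 × 5 = 30
  G: 8 × 1 × 3 = 24
  H: 6 × 7 × 8 = 336
Sorted descending: 378, 336, 300, 216, 98, 96, 30, 24.
The second-highest RPN is 336 (H).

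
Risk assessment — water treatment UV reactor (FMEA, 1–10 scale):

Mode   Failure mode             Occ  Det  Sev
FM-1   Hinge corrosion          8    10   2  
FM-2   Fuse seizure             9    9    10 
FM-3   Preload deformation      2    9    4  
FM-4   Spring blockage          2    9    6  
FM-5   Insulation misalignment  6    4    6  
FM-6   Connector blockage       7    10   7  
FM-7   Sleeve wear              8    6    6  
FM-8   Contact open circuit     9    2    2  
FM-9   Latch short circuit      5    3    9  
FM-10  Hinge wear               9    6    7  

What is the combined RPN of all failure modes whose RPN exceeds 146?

2126

RPN = Severity × Occurrence × Detection:
  FM-1: 2 × 8 × 10 = 160
  FM-2: 10 × 9 × 9 = 810
  FM-3: 4 × 2 × 9 = 72
  FM-4: 6 × 2 × 9 = 108
  FM-5: 6 × 6 × 4 = 144
  FM-6: 7 × 7 × 10 = 490
  FM-7: 6 × 8 × 6 = 288
  FM-8: 2 × 9 × 2 = 36
  FM-9: 9 × 5 × 3 = 135
  FM-10: 7 × 9 × 6 = 378
RPN > 146: FM-1 (160), FM-2 (810), FM-6 (490), FM-7 (288), FM-10 (378).
Sum: 160 + 810 + 490 + 288 + 378 = 2126.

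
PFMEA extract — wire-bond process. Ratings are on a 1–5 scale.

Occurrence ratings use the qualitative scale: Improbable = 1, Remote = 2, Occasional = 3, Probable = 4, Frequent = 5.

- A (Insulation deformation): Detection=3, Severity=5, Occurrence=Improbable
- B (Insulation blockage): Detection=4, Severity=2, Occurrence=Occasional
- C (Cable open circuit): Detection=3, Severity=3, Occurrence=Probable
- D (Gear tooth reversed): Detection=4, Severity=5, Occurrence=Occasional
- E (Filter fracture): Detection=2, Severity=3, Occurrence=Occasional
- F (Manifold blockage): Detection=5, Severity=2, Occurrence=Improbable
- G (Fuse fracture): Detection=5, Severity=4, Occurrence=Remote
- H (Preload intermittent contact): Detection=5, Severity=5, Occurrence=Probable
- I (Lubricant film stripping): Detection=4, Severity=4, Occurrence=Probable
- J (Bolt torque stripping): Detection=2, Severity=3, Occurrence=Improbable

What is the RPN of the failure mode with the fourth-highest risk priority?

40

RPN = Severity × Occurrence × Detection:
  A: 5 × 1 × 3 = 15
  B: 2 × 3 × 4 = 24
  C: 3 × 4 × 3 = 36
  D: 5 × 3 × 4 = 60
  E: 3 × 3 × 2 = 18
  F: 2 × 1 × 5 = 10
  G: 4 × 2 × 5 = 40
  H: 5 × 4 × 5 = 100
  I: 4 × 4 × 4 = 64
  J: 3 × 1 × 2 = 6
Sorted descending: 100, 64, 60, 40, 36, 24, 18, 15, 10, 6.
The fourth-highest RPN is 40 (G).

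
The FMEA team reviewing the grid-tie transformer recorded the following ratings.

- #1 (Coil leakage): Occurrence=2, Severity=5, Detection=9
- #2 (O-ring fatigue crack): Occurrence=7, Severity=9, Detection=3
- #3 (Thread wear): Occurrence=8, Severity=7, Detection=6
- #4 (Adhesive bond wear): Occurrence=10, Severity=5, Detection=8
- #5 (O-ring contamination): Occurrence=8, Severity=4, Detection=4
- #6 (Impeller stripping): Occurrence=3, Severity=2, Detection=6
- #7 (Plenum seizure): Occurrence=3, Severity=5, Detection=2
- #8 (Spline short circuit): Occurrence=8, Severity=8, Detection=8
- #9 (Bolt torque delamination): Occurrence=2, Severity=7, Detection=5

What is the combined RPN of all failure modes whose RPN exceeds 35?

1761

RPN = Severity × Occurrence × Detection:
  #1: 5 × 2 × 9 = 90
  #2: 9 × 7 × 3 = 189
  #3: 7 × 8 × 6 = 336
  #4: 5 × 10 × 8 = 400
  #5: 4 × 8 × 4 = 128
  #6: 2 × 3 × 6 = 36
  #7: 5 × 3 × 2 = 30
  #8: 8 × 8 × 8 = 512
  #9: 7 × 2 × 5 = 70
RPN > 35: #1 (90), #2 (189), #3 (336), #4 (400), #5 (128), #6 (36), #8 (512), #9 (70).
Sum: 90 + 189 + 336 + 400 + 128 + 36 + 512 + 70 = 1761.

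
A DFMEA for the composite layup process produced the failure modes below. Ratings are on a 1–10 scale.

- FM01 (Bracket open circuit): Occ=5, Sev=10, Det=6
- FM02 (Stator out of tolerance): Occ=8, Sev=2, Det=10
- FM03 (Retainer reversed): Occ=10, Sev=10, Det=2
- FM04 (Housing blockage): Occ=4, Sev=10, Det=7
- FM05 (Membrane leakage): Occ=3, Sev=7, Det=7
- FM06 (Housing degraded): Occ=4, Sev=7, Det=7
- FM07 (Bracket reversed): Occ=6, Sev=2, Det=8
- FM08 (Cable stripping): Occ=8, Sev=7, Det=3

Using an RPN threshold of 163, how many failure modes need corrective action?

5

RPN = Severity × Occurrence × Detection:
  FM01: 10 × 5 × 6 = 300
  FM02: 2 × 8 × 10 = 160
  FM03: 10 × 10 × 2 = 200
  FM04: 10 × 4 × 7 = 280
  FM05: 7 × 3 × 7 = 147
  FM06: 7 × 4 × 7 = 196
  FM07: 2 × 6 × 8 = 96
  FM08: 7 × 8 × 3 = 168
Modes with RPN ≥ 163: FM01 (300), FM03 (200), FM04 (280), FM06 (196), FM08 (168) → 5.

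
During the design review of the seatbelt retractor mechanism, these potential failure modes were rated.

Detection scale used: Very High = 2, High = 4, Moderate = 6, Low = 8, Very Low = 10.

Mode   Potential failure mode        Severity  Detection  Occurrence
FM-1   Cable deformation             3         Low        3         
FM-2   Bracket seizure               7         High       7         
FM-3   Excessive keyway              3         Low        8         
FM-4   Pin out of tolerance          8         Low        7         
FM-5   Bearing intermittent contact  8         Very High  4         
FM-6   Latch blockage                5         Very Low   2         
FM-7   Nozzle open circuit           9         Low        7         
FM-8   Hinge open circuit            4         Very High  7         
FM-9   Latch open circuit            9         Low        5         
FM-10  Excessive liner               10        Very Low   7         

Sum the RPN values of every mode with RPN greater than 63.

2636

RPN = Severity × Occurrence × Detection:
  FM-1: 3 × 3 × 8 = 72
  FM-2: 7 × 7 × 4 = 196
  FM-3: 3 × 8 × 8 = 192
  FM-4: 8 × 7 × 8 = 448
  FM-5: 8 × 4 × 2 = 64
  FM-6: 5 × 2 × 10 = 100
  FM-7: 9 × 7 × 8 = 504
  FM-8: 4 × 7 × 2 = 56
  FM-9: 9 × 5 × 8 = 360
  FM-10: 10 × 7 × 10 = 700
RPN > 63: FM-1 (72), FM-2 (196), FM-3 (192), FM-4 (448), FM-5 (64), FM-6 (100), FM-7 (504), FM-9 (360), FM-10 (700).
Sum: 72 + 196 + 192 + 448 + 64 + 100 + 504 + 360 + 700 = 2636.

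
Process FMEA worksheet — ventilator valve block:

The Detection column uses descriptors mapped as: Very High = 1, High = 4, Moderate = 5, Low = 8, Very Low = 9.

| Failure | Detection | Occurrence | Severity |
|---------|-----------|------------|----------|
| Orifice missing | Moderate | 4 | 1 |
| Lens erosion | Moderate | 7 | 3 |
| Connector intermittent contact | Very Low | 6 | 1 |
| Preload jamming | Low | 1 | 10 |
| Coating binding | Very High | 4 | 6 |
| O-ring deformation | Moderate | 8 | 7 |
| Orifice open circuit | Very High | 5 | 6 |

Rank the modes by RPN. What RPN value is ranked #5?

30

RPN = Severity × Occurrence × Detection:
  Orifice missing: 1 × 4 × 5 = 20
  Lens erosion: 3 × 7 × 5 = 105
  Connector intermittent contact: 1 × 6 × 9 = 54
  Preload jamming: 10 × 1 × 8 = 80
  Coating binding: 6 × 4 × 1 = 24
  O-ring deformation: 7 × 8 × 5 = 280
  Orifice open circuit: 6 × 5 × 1 = 30
Sorted descending: 280, 105, 80, 54, 30, 24, 20.
The fifth-highest RPN is 30 (Orifice open circuit).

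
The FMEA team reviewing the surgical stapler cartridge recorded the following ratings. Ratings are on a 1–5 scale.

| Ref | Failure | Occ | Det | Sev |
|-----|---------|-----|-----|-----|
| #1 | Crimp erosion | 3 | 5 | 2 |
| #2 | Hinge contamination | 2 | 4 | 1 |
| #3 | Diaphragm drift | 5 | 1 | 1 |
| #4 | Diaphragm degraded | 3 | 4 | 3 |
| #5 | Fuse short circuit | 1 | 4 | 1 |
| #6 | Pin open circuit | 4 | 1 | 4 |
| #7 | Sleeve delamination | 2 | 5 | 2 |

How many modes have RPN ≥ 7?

5

RPN = Severity × Occurrence × Detection:
  #1: 2 × 3 × 5 = 30
  #2: 1 × 2 × 4 = 8
  #3: 1 × 5 × 1 = 5
  #4: 3 × 3 × 4 = 36
  #5: 1 × 1 × 4 = 4
  #6: 4 × 4 × 1 = 16
  #7: 2 × 2 × 5 = 20
Modes with RPN ≥ 7: #1 (30), #2 (8), #4 (36), #6 (16), #7 (20) → 5.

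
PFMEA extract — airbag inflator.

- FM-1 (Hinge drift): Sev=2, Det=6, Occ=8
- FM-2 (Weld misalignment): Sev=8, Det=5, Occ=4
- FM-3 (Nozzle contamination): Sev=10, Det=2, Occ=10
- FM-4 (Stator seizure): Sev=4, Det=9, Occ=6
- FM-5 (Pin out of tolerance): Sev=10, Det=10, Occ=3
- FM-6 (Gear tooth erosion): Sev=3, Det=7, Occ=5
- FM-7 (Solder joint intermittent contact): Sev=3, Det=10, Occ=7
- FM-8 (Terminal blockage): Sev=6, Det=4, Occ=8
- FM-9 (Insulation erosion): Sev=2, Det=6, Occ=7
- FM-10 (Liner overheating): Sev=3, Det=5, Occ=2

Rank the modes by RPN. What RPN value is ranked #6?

RPN = Severity × Occurrence × Detection:
  FM-1: 2 × 8 × 6 = 96
  FM-2: 8 × 4 × 5 = 160
  FM-3: 10 × 10 × 2 = 200
  FM-4: 4 × 6 × 9 = 216
  FM-5: 10 × 3 × 10 = 300
  FM-6: 3 × 5 × 7 = 105
  FM-7: 3 × 7 × 10 = 210
  FM-8: 6 × 8 × 4 = 192
  FM-9: 2 × 7 × 6 = 84
  FM-10: 3 × 2 × 5 = 30
Sorted descending: 300, 216, 210, 200, 192, 160, 105, 96, 84, 30.
The sixth-highest RPN is 160 (FM-2).

160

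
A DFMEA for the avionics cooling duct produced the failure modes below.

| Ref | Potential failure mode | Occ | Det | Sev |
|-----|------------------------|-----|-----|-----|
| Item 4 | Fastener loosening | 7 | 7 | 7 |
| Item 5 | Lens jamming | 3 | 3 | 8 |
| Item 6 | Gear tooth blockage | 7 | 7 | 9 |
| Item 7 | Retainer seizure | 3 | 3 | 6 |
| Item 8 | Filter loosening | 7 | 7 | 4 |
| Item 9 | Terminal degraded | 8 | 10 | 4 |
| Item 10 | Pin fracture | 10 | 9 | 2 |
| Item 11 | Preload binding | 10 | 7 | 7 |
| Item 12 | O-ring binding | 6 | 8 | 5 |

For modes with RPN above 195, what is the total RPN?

2030

RPN = Severity × Occurrence × Detection:
  Item 4: 7 × 7 × 7 = 343
  Item 5: 8 × 3 × 3 = 72
  Item 6: 9 × 7 × 7 = 441
  Item 7: 6 × 3 × 3 = 54
  Item 8: 4 × 7 × 7 = 196
  Item 9: 4 × 8 × 10 = 320
  Item 10: 2 × 10 × 9 = 180
  Item 11: 7 × 10 × 7 = 490
  Item 12: 5 × 6 × 8 = 240
RPN > 195: Item 4 (343), Item 6 (441), Item 8 (196), Item 9 (320), Item 11 (490), Item 12 (240).
Sum: 343 + 441 + 196 + 320 + 490 + 240 = 2030.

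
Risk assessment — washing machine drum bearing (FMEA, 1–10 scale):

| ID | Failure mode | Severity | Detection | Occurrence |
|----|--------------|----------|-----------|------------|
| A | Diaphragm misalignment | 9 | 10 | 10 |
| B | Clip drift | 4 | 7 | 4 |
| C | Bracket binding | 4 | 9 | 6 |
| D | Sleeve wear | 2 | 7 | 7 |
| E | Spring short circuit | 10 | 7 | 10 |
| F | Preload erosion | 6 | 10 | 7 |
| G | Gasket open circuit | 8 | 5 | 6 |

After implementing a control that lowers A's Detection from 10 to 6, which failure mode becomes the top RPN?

RPN = Severity × Occurrence × Detection:
  A: 9 × 10 × 10 = 900
  B: 4 × 4 × 7 = 112
  C: 4 × 6 × 9 = 216
  D: 2 × 7 × 7 = 98
  E: 10 × 10 × 7 = 700
  F: 6 × 7 × 10 = 420
  G: 8 × 6 × 5 = 240
After action: A → 9 × 10 × 6 = 540.
Revised RPNs: E=700, A=540, F=420, G=240, C=216, B=112, D=98.
Highest is now E (700).

E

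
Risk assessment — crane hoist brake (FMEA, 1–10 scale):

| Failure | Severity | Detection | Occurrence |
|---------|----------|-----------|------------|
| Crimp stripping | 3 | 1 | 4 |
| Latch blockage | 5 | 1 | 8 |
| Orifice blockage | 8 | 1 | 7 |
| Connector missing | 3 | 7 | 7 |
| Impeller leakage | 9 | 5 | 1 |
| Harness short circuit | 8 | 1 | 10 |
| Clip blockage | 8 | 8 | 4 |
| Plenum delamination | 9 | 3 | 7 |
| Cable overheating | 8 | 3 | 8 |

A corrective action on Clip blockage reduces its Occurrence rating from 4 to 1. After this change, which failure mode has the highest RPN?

RPN = Severity × Occurrence × Detection:
  Crimp stripping: 3 × 4 × 1 = 12
  Latch blockage: 5 × 8 × 1 = 40
  Orifice blockage: 8 × 7 × 1 = 56
  Connector missing: 3 × 7 × 7 = 147
  Impeller leakage: 9 × 1 × 5 = 45
  Harness short circuit: 8 × 10 × 1 = 80
  Clip blockage: 8 × 4 × 8 = 256
  Plenum delamination: 9 × 7 × 3 = 189
  Cable overheating: 8 × 8 × 3 = 192
After action: Clip blockage → 8 × 1 × 8 = 64.
Revised RPNs: Cable overheating=192, Plenum delamination=189, Connector missing=147, Harness short circuit=80, Clip blockage=64, Orifice blockage=56, Impeller leakage=45, Latch blockage=40, Crimp stripping=12.
Highest is now Cable overheating (192).

Cable overheating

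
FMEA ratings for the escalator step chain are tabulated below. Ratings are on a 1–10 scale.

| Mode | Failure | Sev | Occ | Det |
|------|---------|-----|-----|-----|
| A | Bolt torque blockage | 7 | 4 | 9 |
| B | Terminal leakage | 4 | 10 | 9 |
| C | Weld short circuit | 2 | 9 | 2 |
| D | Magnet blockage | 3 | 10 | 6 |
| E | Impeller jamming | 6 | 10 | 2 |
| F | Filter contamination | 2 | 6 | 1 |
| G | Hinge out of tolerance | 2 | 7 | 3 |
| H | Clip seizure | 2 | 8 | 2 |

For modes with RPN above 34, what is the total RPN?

990

RPN = Severity × Occurrence × Detection:
  A: 7 × 4 × 9 = 252
  B: 4 × 10 × 9 = 360
  C: 2 × 9 × 2 = 36
  D: 3 × 10 × 6 = 180
  E: 6 × 10 × 2 = 120
  F: 2 × 6 × 1 = 12
  G: 2 × 7 × 3 = 42
  H: 2 × 8 × 2 = 32
RPN > 34: A (252), B (360), C (36), D (180), E (120), G (42).
Sum: 252 + 360 + 36 + 180 + 120 + 42 = 990.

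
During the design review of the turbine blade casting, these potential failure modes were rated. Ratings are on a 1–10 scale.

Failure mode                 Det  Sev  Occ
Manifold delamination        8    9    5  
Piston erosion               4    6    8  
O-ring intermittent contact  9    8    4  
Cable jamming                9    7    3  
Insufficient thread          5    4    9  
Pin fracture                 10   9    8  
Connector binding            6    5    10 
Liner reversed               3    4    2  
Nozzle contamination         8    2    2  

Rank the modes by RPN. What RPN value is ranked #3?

RPN = Severity × Occurrence × Detection:
  Manifold delamination: 9 × 5 × 8 = 360
  Piston erosion: 6 × 8 × 4 = 192
  O-ring intermittent contact: 8 × 4 × 9 = 288
  Cable jamming: 7 × 3 × 9 = 189
  Insufficient thread: 4 × 9 × 5 = 180
  Pin fracture: 9 × 8 × 10 = 720
  Connector binding: 5 × 10 × 6 = 300
  Liner reversed: 4 × 2 × 3 = 24
  Nozzle contamination: 2 × 2 × 8 = 32
Sorted descending: 720, 360, 300, 288, 192, 189, 180, 32, 24.
The third-highest RPN is 300 (Connector binding).

300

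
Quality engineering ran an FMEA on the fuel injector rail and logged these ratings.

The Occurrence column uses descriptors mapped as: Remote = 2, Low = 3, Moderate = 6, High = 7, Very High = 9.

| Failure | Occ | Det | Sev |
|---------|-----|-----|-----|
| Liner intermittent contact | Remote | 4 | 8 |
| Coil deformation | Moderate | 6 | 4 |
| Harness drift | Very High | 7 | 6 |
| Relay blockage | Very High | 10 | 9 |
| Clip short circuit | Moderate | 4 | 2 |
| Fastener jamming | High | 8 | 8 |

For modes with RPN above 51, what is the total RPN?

1844

RPN = Severity × Occurrence × Detection:
  Liner intermittent contact: 8 × 2 × 4 = 64
  Coil deformation: 4 × 6 × 6 = 144
  Harness drift: 6 × 9 × 7 = 378
  Relay blockage: 9 × 9 × 10 = 810
  Clip short circuit: 2 × 6 × 4 = 48
  Fastener jamming: 8 × 7 × 8 = 448
RPN > 51: Liner intermittent contact (64), Coil deformation (144), Harness drift (378), Relay blockage (810), Fastener jamming (448).
Sum: 64 + 144 + 378 + 810 + 448 = 1844.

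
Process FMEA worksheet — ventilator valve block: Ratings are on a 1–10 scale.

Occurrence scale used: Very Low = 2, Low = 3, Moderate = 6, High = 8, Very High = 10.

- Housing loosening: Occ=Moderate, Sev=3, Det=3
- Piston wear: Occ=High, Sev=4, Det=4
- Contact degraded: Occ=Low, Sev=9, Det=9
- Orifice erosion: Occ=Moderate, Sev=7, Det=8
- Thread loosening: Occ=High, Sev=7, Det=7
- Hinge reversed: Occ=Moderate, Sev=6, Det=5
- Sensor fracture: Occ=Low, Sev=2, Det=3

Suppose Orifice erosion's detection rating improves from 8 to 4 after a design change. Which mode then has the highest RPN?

RPN = Severity × Occurrence × Detection:
  Housing loosening: 3 × 6 × 3 = 54
  Piston wear: 4 × 8 × 4 = 128
  Contact degraded: 9 × 3 × 9 = 243
  Orifice erosion: 7 × 6 × 8 = 336
  Thread loosening: 7 × 8 × 7 = 392
  Hinge reversed: 6 × 6 × 5 = 180
  Sensor fracture: 2 × 3 × 3 = 18
After action: Orifice erosion → 7 × 6 × 4 = 168.
Revised RPNs: Thread loosening=392, Contact degraded=243, Hinge reversed=180, Orifice erosion=168, Piston wear=128, Housing loosening=54, Sensor fracture=18.
Highest is now Thread loosening (392).

Thread loosening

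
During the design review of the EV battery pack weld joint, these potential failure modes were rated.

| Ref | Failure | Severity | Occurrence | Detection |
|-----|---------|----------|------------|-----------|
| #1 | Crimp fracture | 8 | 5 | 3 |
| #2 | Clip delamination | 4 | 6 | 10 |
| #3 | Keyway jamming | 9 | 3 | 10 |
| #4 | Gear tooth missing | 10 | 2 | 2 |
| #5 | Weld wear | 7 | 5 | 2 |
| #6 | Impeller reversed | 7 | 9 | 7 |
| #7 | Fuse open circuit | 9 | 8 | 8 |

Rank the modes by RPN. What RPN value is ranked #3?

RPN = Severity × Occurrence × Detection:
  #1: 8 × 5 × 3 = 120
  #2: 4 × 6 × 10 = 240
  #3: 9 × 3 × 10 = 270
  #4: 10 × 2 × 2 = 40
  #5: 7 × 5 × 2 = 70
  #6: 7 × 9 × 7 = 441
  #7: 9 × 8 × 8 = 576
Sorted descending: 576, 441, 270, 240, 120, 70, 40.
The third-highest RPN is 270 (#3).

270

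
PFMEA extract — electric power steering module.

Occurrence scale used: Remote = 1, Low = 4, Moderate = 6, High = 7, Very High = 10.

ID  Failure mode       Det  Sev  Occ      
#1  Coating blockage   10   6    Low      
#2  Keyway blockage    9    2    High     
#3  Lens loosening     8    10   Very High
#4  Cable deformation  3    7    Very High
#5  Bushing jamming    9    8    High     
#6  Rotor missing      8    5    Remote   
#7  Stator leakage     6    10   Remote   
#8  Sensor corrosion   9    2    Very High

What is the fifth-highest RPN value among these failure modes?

180

RPN = Severity × Occurrence × Detection:
  #1: 6 × 4 × 10 = 240
  #2: 2 × 7 × 9 = 126
  #3: 10 × 10 × 8 = 800
  #4: 7 × 10 × 3 = 210
  #5: 8 × 7 × 9 = 504
  #6: 5 × 1 × 8 = 40
  #7: 10 × 1 × 6 = 60
  #8: 2 × 10 × 9 = 180
Sorted descending: 800, 504, 240, 210, 180, 126, 60, 40.
The fifth-highest RPN is 180 (#8).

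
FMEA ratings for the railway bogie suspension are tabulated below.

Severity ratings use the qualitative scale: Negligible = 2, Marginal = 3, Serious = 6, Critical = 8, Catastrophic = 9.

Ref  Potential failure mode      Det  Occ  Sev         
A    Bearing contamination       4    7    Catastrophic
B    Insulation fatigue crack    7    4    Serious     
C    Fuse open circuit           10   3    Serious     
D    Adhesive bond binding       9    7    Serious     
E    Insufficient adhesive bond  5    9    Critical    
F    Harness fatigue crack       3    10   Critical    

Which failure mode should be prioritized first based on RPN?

D

RPN = Severity × Occurrence × Detection:
  A: 9 × 7 × 4 = 252
  B: 6 × 4 × 7 = 168
  C: 6 × 3 × 10 = 180
  D: 6 × 7 × 9 = 378
  E: 8 × 9 × 5 = 360
  F: 8 × 10 × 3 = 240
Highest RPN is 378 → D.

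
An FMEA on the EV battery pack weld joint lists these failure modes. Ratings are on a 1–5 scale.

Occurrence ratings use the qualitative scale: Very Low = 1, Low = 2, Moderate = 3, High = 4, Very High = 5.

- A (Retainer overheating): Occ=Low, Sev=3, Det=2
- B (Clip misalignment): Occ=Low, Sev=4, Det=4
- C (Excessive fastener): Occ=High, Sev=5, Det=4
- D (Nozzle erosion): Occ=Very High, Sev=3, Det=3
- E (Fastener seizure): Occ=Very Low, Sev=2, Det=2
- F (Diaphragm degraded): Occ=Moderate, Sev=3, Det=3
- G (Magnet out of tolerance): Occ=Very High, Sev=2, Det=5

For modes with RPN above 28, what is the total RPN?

207

RPN = Severity × Occurrence × Detection:
  A: 3 × 2 × 2 = 12
  B: 4 × 2 × 4 = 32
  C: 5 × 4 × 4 = 80
  D: 3 × 5 × 3 = 45
  E: 2 × 1 × 2 = 4
  F: 3 × 3 × 3 = 27
  G: 2 × 5 × 5 = 50
RPN > 28: B (32), C (80), D (45), G (50).
Sum: 32 + 80 + 45 + 50 = 207.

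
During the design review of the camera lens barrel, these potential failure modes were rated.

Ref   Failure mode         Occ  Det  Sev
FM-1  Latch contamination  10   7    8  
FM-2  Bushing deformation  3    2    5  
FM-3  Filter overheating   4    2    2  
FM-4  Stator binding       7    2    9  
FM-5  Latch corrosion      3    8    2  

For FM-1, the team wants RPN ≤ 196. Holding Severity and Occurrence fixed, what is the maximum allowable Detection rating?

2

FM-1: S=8, O=10, D=7 → current RPN = 560.
Fixed product = 80. Need 80 × D ≤ 196, so D ≤ 196/80 = 2.45.
Maximum integer Detection rating = 2 (gives RPN 160; D=3 would give 240 > 196).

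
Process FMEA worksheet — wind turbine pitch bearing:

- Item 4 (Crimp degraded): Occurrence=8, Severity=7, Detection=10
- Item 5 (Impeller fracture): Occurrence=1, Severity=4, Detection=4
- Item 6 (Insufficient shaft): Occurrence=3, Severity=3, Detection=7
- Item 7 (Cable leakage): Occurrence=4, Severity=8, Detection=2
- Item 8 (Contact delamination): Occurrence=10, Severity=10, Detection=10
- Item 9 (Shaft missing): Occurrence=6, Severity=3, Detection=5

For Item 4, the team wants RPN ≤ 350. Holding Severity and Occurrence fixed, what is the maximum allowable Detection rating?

6

Item 4: S=7, O=8, D=10 → current RPN = 560.
Fixed product = 56. Need 56 × D ≤ 350, so D ≤ 350/56 = 6.25.
Maximum integer Detection rating = 6 (gives RPN 336; D=7 would give 392 > 350).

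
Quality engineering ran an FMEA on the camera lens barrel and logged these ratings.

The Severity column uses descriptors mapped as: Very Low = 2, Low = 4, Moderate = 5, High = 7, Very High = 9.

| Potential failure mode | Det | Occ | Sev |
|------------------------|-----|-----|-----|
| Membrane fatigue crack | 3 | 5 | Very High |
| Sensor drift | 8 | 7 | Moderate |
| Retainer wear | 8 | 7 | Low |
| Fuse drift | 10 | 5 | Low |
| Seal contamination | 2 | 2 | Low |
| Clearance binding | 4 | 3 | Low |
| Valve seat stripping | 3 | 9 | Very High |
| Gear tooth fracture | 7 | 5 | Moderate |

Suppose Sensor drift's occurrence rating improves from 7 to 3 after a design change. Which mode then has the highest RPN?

RPN = Severity × Occurrence × Detection:
  Membrane fatigue crack: 9 × 5 × 3 = 135
  Sensor drift: 5 × 7 × 8 = 280
  Retainer wear: 4 × 7 × 8 = 224
  Fuse drift: 4 × 5 × 10 = 200
  Seal contamination: 4 × 2 × 2 = 16
  Clearance binding: 4 × 3 × 4 = 48
  Valve seat stripping: 9 × 9 × 3 = 243
  Gear tooth fracture: 5 × 5 × 7 = 175
After action: Sensor drift → 5 × 3 × 8 = 120.
Revised RPNs: Valve seat stripping=243, Retainer wear=224, Fuse drift=200, Gear tooth fracture=175, Membrane fatigue crack=135, Sensor drift=120, Clearance binding=48, Seal contamination=16.
Highest is now Valve seat stripping (243).

Valve seat stripping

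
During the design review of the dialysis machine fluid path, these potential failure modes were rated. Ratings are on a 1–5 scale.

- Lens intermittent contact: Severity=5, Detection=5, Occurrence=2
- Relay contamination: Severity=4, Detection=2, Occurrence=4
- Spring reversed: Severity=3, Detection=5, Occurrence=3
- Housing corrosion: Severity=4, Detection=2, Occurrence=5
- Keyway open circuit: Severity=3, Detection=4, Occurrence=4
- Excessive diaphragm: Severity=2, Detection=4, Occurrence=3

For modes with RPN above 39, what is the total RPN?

RPN = Severity × Occurrence × Detection:
  Lens intermittent contact: 5 × 2 × 5 = 50
  Relay contamination: 4 × 4 × 2 = 32
  Spring reversed: 3 × 3 × 5 = 45
  Housing corrosion: 4 × 5 × 2 = 40
  Keyway open circuit: 3 × 4 × 4 = 48
  Excessive diaphragm: 2 × 3 × 4 = 24
RPN > 39: Lens intermittent contact (50), Spring reversed (45), Housing corrosion (40), Keyway open circuit (48).
Sum: 50 + 45 + 40 + 48 = 183.

183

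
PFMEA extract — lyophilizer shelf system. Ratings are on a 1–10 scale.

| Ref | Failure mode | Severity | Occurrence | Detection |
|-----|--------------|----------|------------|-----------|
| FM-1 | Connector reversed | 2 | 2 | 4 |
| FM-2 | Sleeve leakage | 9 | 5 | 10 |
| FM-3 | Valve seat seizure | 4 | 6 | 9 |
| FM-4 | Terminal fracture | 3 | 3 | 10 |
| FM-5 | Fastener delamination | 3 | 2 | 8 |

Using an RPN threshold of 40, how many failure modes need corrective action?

4

RPN = Severity × Occurrence × Detection:
  FM-1: 2 × 2 × 4 = 16
  FM-2: 9 × 5 × 10 = 450
  FM-3: 4 × 6 × 9 = 216
  FM-4: 3 × 3 × 10 = 90
  FM-5: 3 × 2 × 8 = 48
Modes with RPN ≥ 40: FM-2 (450), FM-3 (216), FM-4 (90), FM-5 (48) → 4.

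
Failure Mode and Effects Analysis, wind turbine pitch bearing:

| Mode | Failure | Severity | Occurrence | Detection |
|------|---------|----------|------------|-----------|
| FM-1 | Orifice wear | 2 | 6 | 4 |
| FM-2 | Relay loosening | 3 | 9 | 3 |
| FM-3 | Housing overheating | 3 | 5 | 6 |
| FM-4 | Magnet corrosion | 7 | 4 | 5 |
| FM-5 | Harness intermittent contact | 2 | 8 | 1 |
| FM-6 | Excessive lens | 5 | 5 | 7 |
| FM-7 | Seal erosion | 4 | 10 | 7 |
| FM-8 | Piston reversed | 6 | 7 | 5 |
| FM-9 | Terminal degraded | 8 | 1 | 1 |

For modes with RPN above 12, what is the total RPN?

RPN = Severity × Occurrence × Detection:
  FM-1: 2 × 6 × 4 = 48
  FM-2: 3 × 9 × 3 = 81
  FM-3: 3 × 5 × 6 = 90
  FM-4: 7 × 4 × 5 = 140
  FM-5: 2 × 8 × 1 = 16
  FM-6: 5 × 5 × 7 = 175
  FM-7: 4 × 10 × 7 = 280
  FM-8: 6 × 7 × 5 = 210
  FM-9: 8 × 1 × 1 = 8
RPN > 12: FM-1 (48), FM-2 (81), FM-3 (90), FM-4 (140), FM-5 (16), FM-6 (175), FM-7 (280), FM-8 (210).
Sum: 48 + 81 + 90 + 140 + 16 + 175 + 280 + 210 = 1040.

1040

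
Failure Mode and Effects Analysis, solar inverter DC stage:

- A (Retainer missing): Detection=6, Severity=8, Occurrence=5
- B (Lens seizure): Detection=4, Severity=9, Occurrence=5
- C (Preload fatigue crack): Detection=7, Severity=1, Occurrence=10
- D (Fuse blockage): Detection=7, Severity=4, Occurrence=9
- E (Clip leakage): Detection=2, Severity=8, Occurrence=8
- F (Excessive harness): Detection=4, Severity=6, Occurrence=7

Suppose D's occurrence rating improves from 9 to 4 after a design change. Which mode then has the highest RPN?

RPN = Severity × Occurrence × Detection:
  A: 8 × 5 × 6 = 240
  B: 9 × 5 × 4 = 180
  C: 1 × 10 × 7 = 70
  D: 4 × 9 × 7 = 252
  E: 8 × 8 × 2 = 128
  F: 6 × 7 × 4 = 168
After action: D → 4 × 4 × 7 = 112.
Revised RPNs: A=240, B=180, F=168, E=128, D=112, C=70.
Highest is now A (240).

A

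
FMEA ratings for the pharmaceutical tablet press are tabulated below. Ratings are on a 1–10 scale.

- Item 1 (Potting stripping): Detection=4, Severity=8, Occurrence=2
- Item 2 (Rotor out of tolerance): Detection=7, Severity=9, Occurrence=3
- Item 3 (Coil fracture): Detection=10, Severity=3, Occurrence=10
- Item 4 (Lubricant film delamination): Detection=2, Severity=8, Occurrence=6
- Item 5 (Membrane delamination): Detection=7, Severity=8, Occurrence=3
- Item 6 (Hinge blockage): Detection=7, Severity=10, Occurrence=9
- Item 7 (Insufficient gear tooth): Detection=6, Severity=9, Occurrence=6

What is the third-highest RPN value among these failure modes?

300

RPN = Severity × Occurrence × Detection:
  Item 1: 8 × 2 × 4 = 64
  Item 2: 9 × 3 × 7 = 189
  Item 3: 3 × 10 × 10 = 300
  Item 4: 8 × 6 × 2 = 96
  Item 5: 8 × 3 × 7 = 168
  Item 6: 10 × 9 × 7 = 630
  Item 7: 9 × 6 × 6 = 324
Sorted descending: 630, 324, 300, 189, 168, 96, 64.
The third-highest RPN is 300 (Item 3).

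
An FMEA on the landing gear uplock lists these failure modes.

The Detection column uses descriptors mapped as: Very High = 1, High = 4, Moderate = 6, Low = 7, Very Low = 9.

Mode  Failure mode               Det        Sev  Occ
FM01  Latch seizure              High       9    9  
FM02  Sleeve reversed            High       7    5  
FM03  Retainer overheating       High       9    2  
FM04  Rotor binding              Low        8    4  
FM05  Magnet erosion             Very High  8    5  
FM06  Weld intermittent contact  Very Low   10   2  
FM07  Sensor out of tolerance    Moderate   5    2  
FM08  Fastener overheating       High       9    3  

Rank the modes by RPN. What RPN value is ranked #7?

RPN = Severity × Occurrence × Detection:
  FM01: 9 × 9 × 4 = 324
  FM02: 7 × 5 × 4 = 140
  FM03: 9 × 2 × 4 = 72
  FM04: 8 × 4 × 7 = 224
  FM05: 8 × 5 × 1 = 40
  FM06: 10 × 2 × 9 = 180
  FM07: 5 × 2 × 6 = 60
  FM08: 9 × 3 × 4 = 108
Sorted descending: 324, 224, 180, 140, 108, 72, 60, 40.
The seventh-highest RPN is 60 (FM07).

60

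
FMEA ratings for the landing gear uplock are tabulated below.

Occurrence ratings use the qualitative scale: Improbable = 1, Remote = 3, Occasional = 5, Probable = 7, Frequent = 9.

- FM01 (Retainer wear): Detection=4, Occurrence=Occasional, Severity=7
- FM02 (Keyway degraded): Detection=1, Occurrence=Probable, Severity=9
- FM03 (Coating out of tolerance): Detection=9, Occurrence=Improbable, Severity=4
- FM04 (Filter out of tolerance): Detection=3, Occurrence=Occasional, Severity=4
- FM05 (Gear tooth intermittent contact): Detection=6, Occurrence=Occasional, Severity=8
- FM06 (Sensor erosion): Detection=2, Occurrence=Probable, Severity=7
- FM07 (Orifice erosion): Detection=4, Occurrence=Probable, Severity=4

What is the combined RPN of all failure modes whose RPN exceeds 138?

380

RPN = Severity × Occurrence × Detection:
  FM01: 7 × 5 × 4 = 140
  FM02: 9 × 7 × 1 = 63
  FM03: 4 × 1 × 9 = 36
  FM04: 4 × 5 × 3 = 60
  FM05: 8 × 5 × 6 = 240
  FM06: 7 × 7 × 2 = 98
  FM07: 4 × 7 × 4 = 112
RPN > 138: FM01 (140), FM05 (240).
Sum: 140 + 240 = 380.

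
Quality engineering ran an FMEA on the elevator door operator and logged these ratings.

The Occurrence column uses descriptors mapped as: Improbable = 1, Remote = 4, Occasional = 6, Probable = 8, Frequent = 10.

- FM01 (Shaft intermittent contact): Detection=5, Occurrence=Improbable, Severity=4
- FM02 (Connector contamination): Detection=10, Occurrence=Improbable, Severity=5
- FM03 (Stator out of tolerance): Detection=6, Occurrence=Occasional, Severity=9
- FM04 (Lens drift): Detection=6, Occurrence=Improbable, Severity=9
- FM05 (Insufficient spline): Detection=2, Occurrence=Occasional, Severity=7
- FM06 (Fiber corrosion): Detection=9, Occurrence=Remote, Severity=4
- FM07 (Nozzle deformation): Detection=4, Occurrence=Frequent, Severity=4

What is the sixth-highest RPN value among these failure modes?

RPN = Severity × Occurrence × Detection:
  FM01: 4 × 1 × 5 = 20
  FM02: 5 × 1 × 10 = 50
  FM03: 9 × 6 × 6 = 324
  FM04: 9 × 1 × 6 = 54
  FM05: 7 × 6 × 2 = 84
  FM06: 4 × 4 × 9 = 144
  FM07: 4 × 10 × 4 = 160
Sorted descending: 324, 160, 144, 84, 54, 50, 20.
The sixth-highest RPN is 50 (FM02).

50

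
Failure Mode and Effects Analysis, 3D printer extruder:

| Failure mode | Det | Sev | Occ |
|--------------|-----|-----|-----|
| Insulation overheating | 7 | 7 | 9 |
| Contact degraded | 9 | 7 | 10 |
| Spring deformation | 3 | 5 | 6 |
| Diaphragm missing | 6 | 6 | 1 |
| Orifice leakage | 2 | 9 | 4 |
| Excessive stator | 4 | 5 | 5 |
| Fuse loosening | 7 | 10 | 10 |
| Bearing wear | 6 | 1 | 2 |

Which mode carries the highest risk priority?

Fuse loosening

RPN = Severity × Occurrence × Detection:
  Insulation overheating: 7 × 9 × 7 = 441
  Contact degraded: 7 × 10 × 9 = 630
  Spring deformation: 5 × 6 × 3 = 90
  Diaphragm missing: 6 × 1 × 6 = 36
  Orifice leakage: 9 × 4 × 2 = 72
  Excessive stator: 5 × 5 × 4 = 100
  Fuse loosening: 10 × 10 × 7 = 700
  Bearing wear: 1 × 2 × 6 = 12
Highest RPN is 700 → Fuse loosening.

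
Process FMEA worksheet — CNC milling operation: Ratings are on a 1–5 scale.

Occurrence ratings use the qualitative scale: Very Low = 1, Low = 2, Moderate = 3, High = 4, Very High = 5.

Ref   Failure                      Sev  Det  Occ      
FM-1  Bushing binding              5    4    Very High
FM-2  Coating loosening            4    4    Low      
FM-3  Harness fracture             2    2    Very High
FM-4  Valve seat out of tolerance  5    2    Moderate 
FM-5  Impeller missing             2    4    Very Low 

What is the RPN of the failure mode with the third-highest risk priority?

30

RPN = Severity × Occurrence × Detection:
  FM-1: 5 × 5 × 4 = 100
  FM-2: 4 × 2 × 4 = 32
  FM-3: 2 × 5 × 2 = 20
  FM-4: 5 × 3 × 2 = 30
  FM-5: 2 × 1 × 4 = 8
Sorted descending: 100, 32, 30, 20, 8.
The third-highest RPN is 30 (FM-4).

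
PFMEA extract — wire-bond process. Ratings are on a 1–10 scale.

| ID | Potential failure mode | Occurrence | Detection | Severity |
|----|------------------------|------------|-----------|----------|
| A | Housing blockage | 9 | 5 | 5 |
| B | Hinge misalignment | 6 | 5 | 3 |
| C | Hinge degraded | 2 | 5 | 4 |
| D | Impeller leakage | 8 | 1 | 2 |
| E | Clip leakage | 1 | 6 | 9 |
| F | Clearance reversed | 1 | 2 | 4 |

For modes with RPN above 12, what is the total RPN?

425

RPN = Severity × Occurrence × Detection:
  A: 5 × 9 × 5 = 225
  B: 3 × 6 × 5 = 90
  C: 4 × 2 × 5 = 40
  D: 2 × 8 × 1 = 16
  E: 9 × 1 × 6 = 54
  F: 4 × 1 × 2 = 8
RPN > 12: A (225), B (90), C (40), D (16), E (54).
Sum: 225 + 90 + 40 + 16 + 54 = 425.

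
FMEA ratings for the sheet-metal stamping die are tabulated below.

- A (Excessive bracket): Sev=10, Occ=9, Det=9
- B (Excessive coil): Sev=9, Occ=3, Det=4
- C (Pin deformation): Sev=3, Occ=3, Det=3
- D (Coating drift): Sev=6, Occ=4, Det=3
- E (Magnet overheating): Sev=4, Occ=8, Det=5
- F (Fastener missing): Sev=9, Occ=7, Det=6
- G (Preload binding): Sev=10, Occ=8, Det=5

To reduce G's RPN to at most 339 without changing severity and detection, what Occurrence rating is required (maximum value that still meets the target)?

6

G: S=10, O=8, D=5 → current RPN = 400.
Fixed product = 50. Need 50 × O ≤ 339, so O ≤ 339/50 = 6.78.
Maximum integer Occurrence rating = 6 (gives RPN 300; O=7 would give 350 > 339).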